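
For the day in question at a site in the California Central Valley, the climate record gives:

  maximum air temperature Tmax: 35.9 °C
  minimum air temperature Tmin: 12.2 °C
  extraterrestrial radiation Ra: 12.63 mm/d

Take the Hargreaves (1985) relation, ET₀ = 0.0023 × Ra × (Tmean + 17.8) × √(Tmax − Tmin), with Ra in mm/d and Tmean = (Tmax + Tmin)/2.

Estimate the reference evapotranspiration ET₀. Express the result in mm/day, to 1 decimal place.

5.9 mm/day

Tmean = (35.9 + 12.2)/2 = 24.05 °C
ET₀ = 0.0023 × 12.63 × (24.05 + 17.8) × √23.7 = 0.0023 × 12.63 × 41.85 × 4.8683 = 5.9184 mm/d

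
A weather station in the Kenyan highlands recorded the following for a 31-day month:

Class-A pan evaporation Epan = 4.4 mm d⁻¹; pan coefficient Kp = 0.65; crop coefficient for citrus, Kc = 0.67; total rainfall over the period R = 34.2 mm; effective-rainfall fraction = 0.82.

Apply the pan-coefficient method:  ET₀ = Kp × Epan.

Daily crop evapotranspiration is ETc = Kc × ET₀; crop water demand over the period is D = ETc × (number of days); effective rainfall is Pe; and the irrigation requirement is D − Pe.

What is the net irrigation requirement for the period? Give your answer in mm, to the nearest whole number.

31 mm

ET₀ = 0.65 × 4.4 = 2.8600 mm/d
ETc = Kc × ET₀ = 0.67 × 2.8600 = 1.9162 mm/d
Crop demand D = ETc × 31 d = 1.9162 × 31 = 59.402 mm
Pe = 0.82 × 34.2 = 28.044 mm
D − Pe = 59.402 − 28.044 = 31.358 mm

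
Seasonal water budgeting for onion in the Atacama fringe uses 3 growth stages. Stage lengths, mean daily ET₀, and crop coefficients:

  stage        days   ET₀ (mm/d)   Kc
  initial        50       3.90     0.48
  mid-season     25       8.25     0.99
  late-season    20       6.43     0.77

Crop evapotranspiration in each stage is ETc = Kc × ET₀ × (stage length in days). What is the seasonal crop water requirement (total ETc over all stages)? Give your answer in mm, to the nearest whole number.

initial: 0.48 × 3.90 × 50 = 93.60 mm
mid-season: 0.99 × 8.25 × 25 = 204.19 mm
late-season: 0.77 × 6.43 × 20 = 99.02 mm
Seasonal total = 396.81 mm

397 mm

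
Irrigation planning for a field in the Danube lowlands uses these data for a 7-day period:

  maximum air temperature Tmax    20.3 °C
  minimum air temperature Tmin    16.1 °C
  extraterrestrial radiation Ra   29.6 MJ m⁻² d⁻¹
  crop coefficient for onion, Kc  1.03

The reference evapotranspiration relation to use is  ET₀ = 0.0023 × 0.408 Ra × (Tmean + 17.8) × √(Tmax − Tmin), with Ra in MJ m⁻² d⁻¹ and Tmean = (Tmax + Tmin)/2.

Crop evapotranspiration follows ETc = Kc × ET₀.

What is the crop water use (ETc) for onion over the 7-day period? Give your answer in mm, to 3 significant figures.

Tmean = (20.3 + 16.1)/2 = 18.20 °C
0.408 Ra = 0.408 × 29.6 = 12.0768 mm/d equivalent
ET₀ = 0.0023 × 12.0768 × (18.20 + 17.8) × √4.2 = 0.0023 × 12.0768 × 36.00 × 2.0494 = 2.0493 mm/d
ETc = Kc × ET₀ = 1.03 × 2.0493 = 2.1108 mm/d
Over 7 days: 2.1108 × 7 = 14.776 mm

14.8 mm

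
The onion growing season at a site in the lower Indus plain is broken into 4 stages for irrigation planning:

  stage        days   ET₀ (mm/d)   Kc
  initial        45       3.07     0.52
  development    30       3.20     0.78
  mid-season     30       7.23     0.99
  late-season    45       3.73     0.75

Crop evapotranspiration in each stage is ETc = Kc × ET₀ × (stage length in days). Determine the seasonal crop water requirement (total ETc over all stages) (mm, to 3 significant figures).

487 mm

initial: 0.52 × 3.07 × 45 = 71.84 mm
development: 0.78 × 3.20 × 30 = 74.88 mm
mid-season: 0.99 × 7.23 × 30 = 214.73 mm
late-season: 0.75 × 3.73 × 45 = 125.89 mm
Seasonal total = 487.34 mm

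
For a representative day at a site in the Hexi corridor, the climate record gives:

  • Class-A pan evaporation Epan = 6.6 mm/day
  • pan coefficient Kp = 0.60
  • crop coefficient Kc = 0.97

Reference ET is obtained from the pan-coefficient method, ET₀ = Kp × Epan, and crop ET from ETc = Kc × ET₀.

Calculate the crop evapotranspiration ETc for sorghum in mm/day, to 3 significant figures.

ET₀ = 0.60 × 6.6 = 3.9600 mm/d
ETc = Kc × ET₀ = 0.97 × 3.9600 = 3.8412 mm/d

3.84 mm/day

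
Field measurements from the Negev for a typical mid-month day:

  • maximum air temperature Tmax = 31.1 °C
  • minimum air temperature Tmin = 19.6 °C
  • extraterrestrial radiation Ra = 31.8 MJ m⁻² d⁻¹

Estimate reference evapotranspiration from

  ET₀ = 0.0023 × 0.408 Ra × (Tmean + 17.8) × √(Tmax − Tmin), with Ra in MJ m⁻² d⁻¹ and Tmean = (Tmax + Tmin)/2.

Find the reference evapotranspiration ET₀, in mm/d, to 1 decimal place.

Tmean = (31.1 + 19.6)/2 = 25.35 °C
0.408 Ra = 0.408 × 31.8 = 12.9744 mm/d equivalent
ET₀ = 0.0023 × 12.9744 × (25.35 + 17.8) × √11.5 = 0.0023 × 12.9744 × 43.15 × 3.3912 = 4.3667 mm/d

4.4 mm/d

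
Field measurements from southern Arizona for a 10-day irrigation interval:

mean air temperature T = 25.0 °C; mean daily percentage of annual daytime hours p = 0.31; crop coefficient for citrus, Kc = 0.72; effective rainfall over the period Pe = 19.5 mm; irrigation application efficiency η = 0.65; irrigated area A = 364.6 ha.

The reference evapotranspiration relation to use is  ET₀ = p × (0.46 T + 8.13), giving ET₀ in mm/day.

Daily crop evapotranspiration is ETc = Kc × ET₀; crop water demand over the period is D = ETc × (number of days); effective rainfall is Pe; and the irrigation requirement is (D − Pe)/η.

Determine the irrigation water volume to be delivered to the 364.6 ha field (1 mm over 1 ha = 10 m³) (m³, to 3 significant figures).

ET₀ = 0.31 × (0.46 × 25.0 + 8.13) = 0.31 × 19.630 = 6.0853 mm/d
ETc = Kc × ET₀ = 0.72 × 6.0853 = 4.3814 mm/d
Crop demand D = ETc × 10 d = 4.3814 × 10 = 43.814 mm
D − Pe = 43.814 − 19.5 = 24.314 mm
Gross irrigation = 24.314 / 0.65 = 37.406 mm
Volume = 37.406 mm × 364.6 ha × 10 = 136382.3 m³

136000 m³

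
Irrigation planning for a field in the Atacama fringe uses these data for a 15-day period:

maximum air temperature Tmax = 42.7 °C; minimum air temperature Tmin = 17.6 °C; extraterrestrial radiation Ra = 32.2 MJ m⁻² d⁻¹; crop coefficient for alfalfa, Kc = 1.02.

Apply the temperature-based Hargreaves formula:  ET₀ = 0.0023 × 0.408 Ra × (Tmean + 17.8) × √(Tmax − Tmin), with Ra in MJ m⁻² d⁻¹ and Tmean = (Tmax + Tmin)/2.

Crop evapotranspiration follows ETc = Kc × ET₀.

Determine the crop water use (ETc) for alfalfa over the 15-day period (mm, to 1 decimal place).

Tmean = (42.7 + 17.6)/2 = 30.15 °C
0.408 Ra = 0.408 × 32.2 = 13.1376 mm/d equivalent
ET₀ = 0.0023 × 13.1376 × (30.15 + 17.8) × √25.1 = 0.0023 × 13.1376 × 47.95 × 5.0100 = 7.2589 mm/d
ETc = Kc × ET₀ = 1.02 × 7.2589 = 7.4041 mm/d
Over 15 days: 7.4041 × 15 = 111.062 mm

111.1 mm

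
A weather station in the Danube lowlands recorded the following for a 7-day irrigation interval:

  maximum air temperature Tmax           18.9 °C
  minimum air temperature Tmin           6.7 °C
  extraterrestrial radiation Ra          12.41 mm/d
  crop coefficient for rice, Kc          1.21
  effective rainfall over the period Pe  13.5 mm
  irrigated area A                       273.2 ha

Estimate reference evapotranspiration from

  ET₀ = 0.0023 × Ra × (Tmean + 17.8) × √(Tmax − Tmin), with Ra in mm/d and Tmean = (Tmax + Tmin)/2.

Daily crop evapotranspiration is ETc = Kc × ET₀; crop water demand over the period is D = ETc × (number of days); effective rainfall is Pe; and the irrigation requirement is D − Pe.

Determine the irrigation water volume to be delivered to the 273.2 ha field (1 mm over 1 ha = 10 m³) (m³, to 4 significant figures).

Tmean = (18.9 + 6.7)/2 = 12.80 °C
ET₀ = 0.0023 × 12.41 × (12.80 + 17.8) × √12.2 = 0.0023 × 12.41 × 30.60 × 3.4928 = 3.0507 mm/d
ETc = Kc × ET₀ = 1.21 × 3.0507 = 3.6913 mm/d
Crop demand D = ETc × 7 d = 3.6913 × 7 = 25.839 mm
D − Pe = 25.839 − 13.5 = 12.339 mm
Volume = 12.339 mm × 273.2 ha × 10 = 33710.1 m³

33710 m³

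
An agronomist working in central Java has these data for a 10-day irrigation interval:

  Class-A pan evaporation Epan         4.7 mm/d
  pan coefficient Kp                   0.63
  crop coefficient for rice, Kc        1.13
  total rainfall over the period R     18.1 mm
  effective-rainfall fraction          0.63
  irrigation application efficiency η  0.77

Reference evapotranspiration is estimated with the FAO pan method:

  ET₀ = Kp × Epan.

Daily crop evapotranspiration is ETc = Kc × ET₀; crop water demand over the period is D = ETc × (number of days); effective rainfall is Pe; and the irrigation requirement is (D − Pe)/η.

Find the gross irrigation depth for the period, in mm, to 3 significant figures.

ET₀ = 0.63 × 4.7 = 2.9610 mm/d
ETc = Kc × ET₀ = 1.13 × 2.9610 = 3.3459 mm/d
Crop demand D = ETc × 10 d = 3.3459 × 10 = 33.459 mm
Pe = 0.63 × 18.1 = 11.403 mm
D − Pe = 33.459 − 11.403 = 22.056 mm
Gross irrigation = 22.056 / 0.77 = 28.644 mm

28.6 mm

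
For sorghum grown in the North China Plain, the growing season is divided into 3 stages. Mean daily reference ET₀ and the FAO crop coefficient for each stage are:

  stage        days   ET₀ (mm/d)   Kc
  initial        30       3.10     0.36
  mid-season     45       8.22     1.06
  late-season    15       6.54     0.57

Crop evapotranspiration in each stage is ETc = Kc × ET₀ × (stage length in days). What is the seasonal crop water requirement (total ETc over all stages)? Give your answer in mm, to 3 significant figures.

481 mm

initial: 0.36 × 3.10 × 30 = 33.48 mm
mid-season: 1.06 × 8.22 × 45 = 392.09 mm
late-season: 0.57 × 6.54 × 15 = 55.92 mm
Seasonal total = 481.49 mm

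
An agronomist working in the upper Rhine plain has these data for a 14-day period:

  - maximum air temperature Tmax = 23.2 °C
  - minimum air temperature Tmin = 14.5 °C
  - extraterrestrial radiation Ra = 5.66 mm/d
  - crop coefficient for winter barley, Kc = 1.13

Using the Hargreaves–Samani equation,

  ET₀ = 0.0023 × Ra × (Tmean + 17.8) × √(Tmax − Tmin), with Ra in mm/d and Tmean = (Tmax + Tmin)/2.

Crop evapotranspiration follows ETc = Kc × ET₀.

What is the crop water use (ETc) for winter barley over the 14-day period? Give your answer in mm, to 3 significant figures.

22.3 mm

Tmean = (23.2 + 14.5)/2 = 18.85 °C
ET₀ = 0.0023 × 5.66 × (18.85 + 17.8) × √8.7 = 0.0023 × 5.66 × 36.65 × 2.9496 = 1.4073 mm/d
ETc = Kc × ET₀ = 1.13 × 1.4073 = 1.5902 mm/d
Over 14 days: 1.5902 × 14 = 22.263 mm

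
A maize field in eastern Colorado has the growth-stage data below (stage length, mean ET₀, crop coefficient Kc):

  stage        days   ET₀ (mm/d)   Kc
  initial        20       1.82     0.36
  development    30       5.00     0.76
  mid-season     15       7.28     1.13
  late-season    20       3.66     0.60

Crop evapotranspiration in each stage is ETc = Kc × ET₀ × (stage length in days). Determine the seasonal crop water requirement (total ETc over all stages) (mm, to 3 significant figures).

initial: 0.36 × 1.82 × 20 = 13.10 mm
development: 0.76 × 5.00 × 30 = 114.00 mm
mid-season: 1.13 × 7.28 × 15 = 123.40 mm
late-season: 0.60 × 3.66 × 20 = 43.92 mm
Seasonal total = 294.42 mm

294 mm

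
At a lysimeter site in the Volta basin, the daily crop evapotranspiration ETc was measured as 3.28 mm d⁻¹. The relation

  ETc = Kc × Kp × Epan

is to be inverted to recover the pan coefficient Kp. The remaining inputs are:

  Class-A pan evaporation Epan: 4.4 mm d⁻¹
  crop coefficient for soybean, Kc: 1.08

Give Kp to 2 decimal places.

0.69

ETc = Kc × Kp × Epan  ⇒  Kp = ETc / (Kc × Epan)
Kp = 3.28 / (1.08 × 4.4) = 3.28 / 4.752 = 0.6902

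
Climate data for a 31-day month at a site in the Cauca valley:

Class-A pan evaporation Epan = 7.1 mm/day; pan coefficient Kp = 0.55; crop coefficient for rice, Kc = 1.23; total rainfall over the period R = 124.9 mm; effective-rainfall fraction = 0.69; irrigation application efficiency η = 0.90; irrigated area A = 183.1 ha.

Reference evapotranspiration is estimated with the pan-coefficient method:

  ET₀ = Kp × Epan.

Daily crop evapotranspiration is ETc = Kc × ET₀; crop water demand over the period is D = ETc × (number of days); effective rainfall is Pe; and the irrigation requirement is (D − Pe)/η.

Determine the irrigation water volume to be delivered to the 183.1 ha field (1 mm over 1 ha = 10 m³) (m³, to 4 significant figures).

ET₀ = 0.55 × 7.1 = 3.9050 mm/d
ETc = Kc × ET₀ = 1.23 × 3.9050 = 4.8032 mm/d
Crop demand D = ETc × 31 d = 4.8032 × 31 = 148.899 mm
Pe = 0.69 × 124.9 = 86.181 mm
D − Pe = 148.899 − 86.181 = 62.718 mm
Gross irrigation = 62.718 / 0.90 = 69.687 mm
Volume = 69.687 mm × 183.1 ha × 10 = 127596.9 m³

127600 m³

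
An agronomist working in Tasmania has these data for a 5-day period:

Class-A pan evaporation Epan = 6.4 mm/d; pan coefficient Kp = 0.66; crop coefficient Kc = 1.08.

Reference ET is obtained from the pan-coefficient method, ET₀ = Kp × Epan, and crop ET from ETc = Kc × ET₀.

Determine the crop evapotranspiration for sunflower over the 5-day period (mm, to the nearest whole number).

23 mm

ET₀ = 0.66 × 6.4 = 4.2240 mm/d
ETc = Kc × ET₀ = 1.08 × 4.2240 = 4.5619 mm/d
Over 5 days: 4.5619 × 5 = 22.810 mm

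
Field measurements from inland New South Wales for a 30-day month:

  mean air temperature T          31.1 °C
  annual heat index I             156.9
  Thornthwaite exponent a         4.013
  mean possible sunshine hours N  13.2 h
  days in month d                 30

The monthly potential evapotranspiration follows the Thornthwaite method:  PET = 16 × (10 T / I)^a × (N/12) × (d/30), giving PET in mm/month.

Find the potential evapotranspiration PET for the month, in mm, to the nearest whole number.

274 mm

10T/I = 10 × 31.1 / 156.9 = 1.9822
(10T/I)^a = 1.9822^4.013 = 15.5759
Uncorrected PET = 16 × 15.5759 = 249.214 mm
Correction = (N/12)(d/30) = (13.2/12)(30/30) = 1.1000
PET = 249.214 × 1.1000 = 274.135 mm/month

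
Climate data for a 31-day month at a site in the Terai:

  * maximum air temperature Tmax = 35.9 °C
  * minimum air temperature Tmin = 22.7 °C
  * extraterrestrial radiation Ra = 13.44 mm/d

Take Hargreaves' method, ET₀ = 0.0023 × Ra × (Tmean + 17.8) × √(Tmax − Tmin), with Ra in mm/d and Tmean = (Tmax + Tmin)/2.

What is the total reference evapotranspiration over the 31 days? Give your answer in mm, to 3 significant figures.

164 mm

Tmean = (35.9 + 22.7)/2 = 29.30 °C
ET₀ = 0.0023 × 13.44 × (29.30 + 17.8) × √13.2 = 0.0023 × 13.44 × 47.10 × 3.6332 = 5.2898 mm/d
Over 31 days: 5.2898 × 31 = 163.984 mm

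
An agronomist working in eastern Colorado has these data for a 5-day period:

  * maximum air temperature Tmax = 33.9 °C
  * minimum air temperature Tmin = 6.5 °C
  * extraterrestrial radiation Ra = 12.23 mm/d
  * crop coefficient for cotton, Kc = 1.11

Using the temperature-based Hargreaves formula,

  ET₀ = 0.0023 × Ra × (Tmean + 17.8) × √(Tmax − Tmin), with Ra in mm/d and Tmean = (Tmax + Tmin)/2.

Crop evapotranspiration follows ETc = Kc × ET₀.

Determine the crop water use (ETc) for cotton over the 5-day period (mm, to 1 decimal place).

Tmean = (33.9 + 6.5)/2 = 20.20 °C
ET₀ = 0.0023 × 12.23 × (20.20 + 17.8) × √27.4 = 0.0023 × 12.23 × 38.00 × 5.2345 = 5.5952 mm/d
ETc = Kc × ET₀ = 1.11 × 5.5952 = 6.2107 mm/d
Over 5 days: 6.2107 × 5 = 31.054 mm

31.1 mm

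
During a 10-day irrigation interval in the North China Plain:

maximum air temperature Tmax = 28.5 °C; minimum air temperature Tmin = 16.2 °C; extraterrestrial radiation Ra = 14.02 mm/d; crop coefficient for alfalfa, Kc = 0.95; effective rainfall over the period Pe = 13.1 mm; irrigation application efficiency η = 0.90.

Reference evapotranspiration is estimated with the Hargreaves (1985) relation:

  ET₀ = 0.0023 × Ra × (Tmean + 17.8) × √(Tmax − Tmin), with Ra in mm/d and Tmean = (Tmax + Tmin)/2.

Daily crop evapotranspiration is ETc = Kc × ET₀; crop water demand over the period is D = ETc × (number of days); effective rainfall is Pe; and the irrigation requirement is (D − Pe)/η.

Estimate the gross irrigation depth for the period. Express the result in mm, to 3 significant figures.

33.4 mm

Tmean = (28.5 + 16.2)/2 = 22.35 °C
ET₀ = 0.0023 × 14.02 × (22.35 + 17.8) × √12.3 = 0.0023 × 14.02 × 40.15 × 3.5071 = 4.5406 mm/d
ETc = Kc × ET₀ = 0.95 × 4.5406 = 4.3136 mm/d
Crop demand D = ETc × 10 d = 4.3136 × 10 = 43.136 mm
D − Pe = 43.136 − 13.1 = 30.036 mm
Gross irrigation = 30.036 / 0.90 = 33.373 mm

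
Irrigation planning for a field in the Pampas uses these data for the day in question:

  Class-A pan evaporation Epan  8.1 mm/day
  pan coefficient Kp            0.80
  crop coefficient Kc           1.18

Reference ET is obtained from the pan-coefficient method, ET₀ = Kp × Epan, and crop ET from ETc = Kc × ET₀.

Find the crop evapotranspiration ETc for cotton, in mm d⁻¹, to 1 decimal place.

7.6 mm d⁻¹

ET₀ = 0.80 × 8.1 = 6.4800 mm/d
ETc = Kc × ET₀ = 1.18 × 6.4800 = 7.6464 mm/d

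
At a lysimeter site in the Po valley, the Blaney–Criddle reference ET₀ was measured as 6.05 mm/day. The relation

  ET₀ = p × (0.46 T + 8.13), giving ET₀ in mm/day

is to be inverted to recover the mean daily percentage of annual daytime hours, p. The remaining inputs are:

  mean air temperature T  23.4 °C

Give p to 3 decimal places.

p = ET₀ / (0.46 T + 8.13) = 6.05 / (0.46 × 23.4 + 8.13) = 6.05 / 18.894 = 0.3202

0.320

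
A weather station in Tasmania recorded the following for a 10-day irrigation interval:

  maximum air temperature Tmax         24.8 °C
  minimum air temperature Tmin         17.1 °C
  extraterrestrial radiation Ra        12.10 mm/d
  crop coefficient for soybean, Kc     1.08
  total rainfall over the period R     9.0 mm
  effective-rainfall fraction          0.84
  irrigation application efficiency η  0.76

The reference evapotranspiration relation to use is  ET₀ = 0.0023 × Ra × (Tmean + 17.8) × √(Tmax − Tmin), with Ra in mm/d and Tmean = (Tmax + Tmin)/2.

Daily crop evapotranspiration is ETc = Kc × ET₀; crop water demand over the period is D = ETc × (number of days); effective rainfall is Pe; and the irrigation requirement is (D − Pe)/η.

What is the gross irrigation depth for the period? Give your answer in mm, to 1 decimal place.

32.6 mm

Tmean = (24.8 + 17.1)/2 = 20.95 °C
ET₀ = 0.0023 × 12.10 × (20.95 + 17.8) × √7.7 = 0.0023 × 12.10 × 38.75 × 2.7749 = 2.9925 mm/d
ETc = Kc × ET₀ = 1.08 × 2.9925 = 3.2319 mm/d
Crop demand D = ETc × 10 d = 3.2319 × 10 = 32.319 mm
Pe = 0.84 × 9.0 = 7.560 mm
D − Pe = 32.319 − 7.560 = 24.759 mm
Gross irrigation = 24.759 / 0.76 = 32.578 mm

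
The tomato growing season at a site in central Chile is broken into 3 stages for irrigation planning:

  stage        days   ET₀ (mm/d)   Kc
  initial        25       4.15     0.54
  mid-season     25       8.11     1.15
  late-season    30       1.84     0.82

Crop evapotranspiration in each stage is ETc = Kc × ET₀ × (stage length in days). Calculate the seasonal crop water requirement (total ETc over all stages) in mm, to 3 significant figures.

334 mm

initial: 0.54 × 4.15 × 25 = 56.03 mm
mid-season: 1.15 × 8.11 × 25 = 233.16 mm
late-season: 0.82 × 1.84 × 30 = 45.26 mm
Seasonal total = 334.45 mm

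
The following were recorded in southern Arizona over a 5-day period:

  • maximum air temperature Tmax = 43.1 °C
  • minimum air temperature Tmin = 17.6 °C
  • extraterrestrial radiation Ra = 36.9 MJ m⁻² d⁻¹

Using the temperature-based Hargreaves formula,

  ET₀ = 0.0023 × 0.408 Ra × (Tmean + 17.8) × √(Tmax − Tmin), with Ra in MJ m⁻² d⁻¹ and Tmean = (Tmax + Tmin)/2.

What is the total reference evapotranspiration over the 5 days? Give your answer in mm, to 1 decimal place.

Tmean = (43.1 + 17.6)/2 = 30.35 °C
0.408 Ra = 0.408 × 36.9 = 15.0552 mm/d equivalent
ET₀ = 0.0023 × 15.0552 × (30.35 + 17.8) × √25.5 = 0.0023 × 15.0552 × 48.15 × 5.0498 = 8.4195 mm/d
Over 5 days: 8.4195 × 5 = 42.098 mm

42.1 mm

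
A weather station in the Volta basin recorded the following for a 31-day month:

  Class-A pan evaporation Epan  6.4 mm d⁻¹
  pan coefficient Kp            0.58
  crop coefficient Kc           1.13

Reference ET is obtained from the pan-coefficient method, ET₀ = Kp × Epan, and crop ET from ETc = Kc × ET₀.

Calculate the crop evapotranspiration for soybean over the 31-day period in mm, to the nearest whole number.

ET₀ = 0.58 × 6.4 = 3.7120 mm/d
ETc = Kc × ET₀ = 1.13 × 3.7120 = 4.1946 mm/d
Over 31 days: 4.1946 × 31 = 130.033 mm

130 mm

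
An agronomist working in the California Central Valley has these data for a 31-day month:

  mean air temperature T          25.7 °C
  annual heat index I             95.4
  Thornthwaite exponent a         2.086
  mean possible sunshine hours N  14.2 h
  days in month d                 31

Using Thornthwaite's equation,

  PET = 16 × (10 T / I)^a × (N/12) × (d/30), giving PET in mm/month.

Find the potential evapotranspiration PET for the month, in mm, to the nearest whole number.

155 mm

10T/I = 10 × 25.7 / 95.4 = 2.6939
(10T/I)^a = 2.6939^2.086 = 7.9027
Uncorrected PET = 16 × 7.9027 = 126.443 mm
Correction = (N/12)(d/30) = (14.2/12)(31/30) = 1.2228
PET = 126.443 × 1.2228 = 154.615 mm/month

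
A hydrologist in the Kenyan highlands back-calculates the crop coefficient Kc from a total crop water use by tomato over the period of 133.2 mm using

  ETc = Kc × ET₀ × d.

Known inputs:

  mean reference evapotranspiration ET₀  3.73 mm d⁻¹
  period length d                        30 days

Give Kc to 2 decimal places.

1.19

ETc = Kc × ET₀ × d  ⇒  Kc = ETc / (ET₀ × d)
Kc = 133.2 / (3.73 × 30) = 133.2 / 111.90 = 1.1903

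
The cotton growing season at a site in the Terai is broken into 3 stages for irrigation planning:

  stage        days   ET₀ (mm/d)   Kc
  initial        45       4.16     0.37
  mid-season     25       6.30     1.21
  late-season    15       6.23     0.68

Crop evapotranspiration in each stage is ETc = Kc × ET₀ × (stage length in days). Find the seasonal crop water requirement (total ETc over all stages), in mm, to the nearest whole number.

initial: 0.37 × 4.16 × 45 = 69.26 mm
mid-season: 1.21 × 6.30 × 25 = 190.58 mm
late-season: 0.68 × 6.23 × 15 = 63.55 mm
Seasonal total = 323.39 mm

323 mm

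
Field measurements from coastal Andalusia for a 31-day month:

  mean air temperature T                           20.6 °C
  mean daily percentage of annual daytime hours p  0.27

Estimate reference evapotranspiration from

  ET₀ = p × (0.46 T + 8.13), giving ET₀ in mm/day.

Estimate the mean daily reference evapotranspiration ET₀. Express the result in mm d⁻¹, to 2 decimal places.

4.75 mm d⁻¹

ET₀ = 0.27 × (0.46 × 20.6 + 8.13) = 0.27 × 17.606 = 4.7536 mm/d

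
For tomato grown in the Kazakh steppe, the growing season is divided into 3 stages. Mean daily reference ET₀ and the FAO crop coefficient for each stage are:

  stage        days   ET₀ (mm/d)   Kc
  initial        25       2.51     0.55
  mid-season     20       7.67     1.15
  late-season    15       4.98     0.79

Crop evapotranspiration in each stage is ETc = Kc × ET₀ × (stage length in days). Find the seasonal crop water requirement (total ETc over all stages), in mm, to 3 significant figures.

initial: 0.55 × 2.51 × 25 = 34.51 mm
mid-season: 1.15 × 7.67 × 20 = 176.41 mm
late-season: 0.79 × 4.98 × 15 = 59.01 mm
Seasonal total = 269.93 mm

270 mm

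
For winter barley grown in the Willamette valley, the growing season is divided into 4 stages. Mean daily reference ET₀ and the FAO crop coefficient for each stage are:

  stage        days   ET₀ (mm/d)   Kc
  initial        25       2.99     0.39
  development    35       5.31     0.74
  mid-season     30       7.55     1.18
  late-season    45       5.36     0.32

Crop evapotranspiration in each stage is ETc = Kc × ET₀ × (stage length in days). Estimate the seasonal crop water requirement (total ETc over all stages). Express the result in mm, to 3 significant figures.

initial: 0.39 × 2.99 × 25 = 29.15 mm
development: 0.74 × 5.31 × 35 = 137.53 mm
mid-season: 1.18 × 7.55 × 30 = 267.27 mm
late-season: 0.32 × 5.36 × 45 = 77.18 mm
Seasonal total = 511.13 mm

511 mm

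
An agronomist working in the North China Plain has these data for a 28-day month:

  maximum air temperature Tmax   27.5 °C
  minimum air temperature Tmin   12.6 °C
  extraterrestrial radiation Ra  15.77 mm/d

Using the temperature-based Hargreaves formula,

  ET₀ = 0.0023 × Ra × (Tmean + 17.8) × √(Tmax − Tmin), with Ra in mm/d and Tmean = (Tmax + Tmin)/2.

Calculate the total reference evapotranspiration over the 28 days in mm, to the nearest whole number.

148 mm

Tmean = (27.5 + 12.6)/2 = 20.05 °C
ET₀ = 0.0023 × 15.77 × (20.05 + 17.8) × √14.9 = 0.0023 × 15.77 × 37.85 × 3.8601 = 5.2994 mm/d
Over 28 days: 5.2994 × 28 = 148.383 mm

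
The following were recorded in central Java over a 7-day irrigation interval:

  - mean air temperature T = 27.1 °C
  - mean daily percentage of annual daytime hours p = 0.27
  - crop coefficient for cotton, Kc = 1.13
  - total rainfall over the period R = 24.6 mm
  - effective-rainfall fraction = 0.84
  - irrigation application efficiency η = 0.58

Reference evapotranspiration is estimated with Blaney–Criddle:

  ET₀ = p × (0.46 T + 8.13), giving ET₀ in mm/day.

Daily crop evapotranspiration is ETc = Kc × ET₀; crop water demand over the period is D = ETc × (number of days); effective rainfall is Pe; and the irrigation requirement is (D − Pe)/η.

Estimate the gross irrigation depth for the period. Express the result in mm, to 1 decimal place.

40.2 mm

ET₀ = 0.27 × (0.46 × 27.1 + 8.13) = 0.27 × 20.596 = 5.5609 mm/d
ETc = Kc × ET₀ = 1.13 × 5.5609 = 6.2838 mm/d
Crop demand D = ETc × 7 d = 6.2838 × 7 = 43.987 mm
Pe = 0.84 × 24.6 = 20.664 mm
D − Pe = 43.987 − 20.664 = 23.323 mm
Gross irrigation = 23.323 / 0.58 = 40.212 mm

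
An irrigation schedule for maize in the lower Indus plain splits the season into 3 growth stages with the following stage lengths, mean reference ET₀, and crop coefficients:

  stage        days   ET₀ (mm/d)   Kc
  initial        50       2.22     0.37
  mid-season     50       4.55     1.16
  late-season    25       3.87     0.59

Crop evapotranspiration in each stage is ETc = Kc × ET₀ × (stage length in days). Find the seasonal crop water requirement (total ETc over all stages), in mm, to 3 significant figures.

362 mm

initial: 0.37 × 2.22 × 50 = 41.07 mm
mid-season: 1.16 × 4.55 × 50 = 263.90 mm
late-season: 0.59 × 3.87 × 25 = 57.08 mm
Seasonal total = 362.05 mm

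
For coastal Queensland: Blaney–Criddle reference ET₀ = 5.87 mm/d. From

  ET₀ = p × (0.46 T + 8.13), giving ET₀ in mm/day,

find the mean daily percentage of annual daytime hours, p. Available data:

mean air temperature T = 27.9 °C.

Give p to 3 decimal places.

p = ET₀ / (0.46 T + 8.13) = 5.87 / (0.46 × 27.9 + 8.13) = 5.87 / 20.964 = 0.2800

0.280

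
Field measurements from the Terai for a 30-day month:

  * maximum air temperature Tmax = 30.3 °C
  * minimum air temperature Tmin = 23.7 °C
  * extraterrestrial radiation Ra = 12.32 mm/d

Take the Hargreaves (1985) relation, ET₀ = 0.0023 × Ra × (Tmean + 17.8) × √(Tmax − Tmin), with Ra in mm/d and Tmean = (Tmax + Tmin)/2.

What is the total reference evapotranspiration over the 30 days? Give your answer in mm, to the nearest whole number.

98 mm

Tmean = (30.3 + 23.7)/2 = 27.00 °C
ET₀ = 0.0023 × 12.32 × (27.00 + 17.8) × √6.6 = 0.0023 × 12.32 × 44.80 × 2.5690 = 3.2612 mm/d
Over 30 days: 3.2612 × 30 = 97.836 mm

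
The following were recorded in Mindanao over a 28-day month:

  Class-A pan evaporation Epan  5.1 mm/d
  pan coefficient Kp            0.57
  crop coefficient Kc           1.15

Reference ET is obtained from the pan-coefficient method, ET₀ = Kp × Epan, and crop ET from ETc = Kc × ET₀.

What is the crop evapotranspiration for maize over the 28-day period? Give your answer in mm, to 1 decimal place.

93.6 mm

ET₀ = 0.57 × 5.1 = 2.9070 mm/d
ETc = Kc × ET₀ = 1.15 × 2.9070 = 3.3431 mm/d
Over 28 days: 3.3431 × 28 = 93.607 mm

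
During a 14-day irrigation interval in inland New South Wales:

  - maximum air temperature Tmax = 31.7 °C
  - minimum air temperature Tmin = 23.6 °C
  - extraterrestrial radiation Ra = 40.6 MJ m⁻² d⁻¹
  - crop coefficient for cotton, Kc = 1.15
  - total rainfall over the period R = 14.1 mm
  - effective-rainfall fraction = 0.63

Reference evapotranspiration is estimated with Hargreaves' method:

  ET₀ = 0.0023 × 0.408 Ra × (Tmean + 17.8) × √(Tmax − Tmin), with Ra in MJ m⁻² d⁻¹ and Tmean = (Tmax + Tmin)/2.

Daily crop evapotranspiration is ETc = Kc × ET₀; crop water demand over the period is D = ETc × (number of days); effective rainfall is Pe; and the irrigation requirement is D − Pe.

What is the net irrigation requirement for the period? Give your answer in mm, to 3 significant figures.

70.5 mm

Tmean = (31.7 + 23.6)/2 = 27.65 °C
0.408 Ra = 0.408 × 40.6 = 16.5648 mm/d equivalent
ET₀ = 0.0023 × 16.5648 × (27.65 + 17.8) × √8.1 = 0.0023 × 16.5648 × 45.45 × 2.8460 = 4.9281 mm/d
ETc = Kc × ET₀ = 1.15 × 4.9281 = 5.6673 mm/d
Crop demand D = ETc × 14 d = 5.6673 × 14 = 79.342 mm
Pe = 0.63 × 14.1 = 8.883 mm
D − Pe = 79.342 − 8.883 = 70.459 mm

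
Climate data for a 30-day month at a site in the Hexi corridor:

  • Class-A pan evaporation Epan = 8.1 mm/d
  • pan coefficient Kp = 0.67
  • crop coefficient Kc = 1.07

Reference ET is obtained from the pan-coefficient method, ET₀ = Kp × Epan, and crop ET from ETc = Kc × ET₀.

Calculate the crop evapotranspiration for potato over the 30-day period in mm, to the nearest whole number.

ET₀ = 0.67 × 8.1 = 5.4270 mm/d
ETc = Kc × ET₀ = 1.07 × 5.4270 = 5.8069 mm/d
Over 30 days: 5.8069 × 30 = 174.207 mm

174 mm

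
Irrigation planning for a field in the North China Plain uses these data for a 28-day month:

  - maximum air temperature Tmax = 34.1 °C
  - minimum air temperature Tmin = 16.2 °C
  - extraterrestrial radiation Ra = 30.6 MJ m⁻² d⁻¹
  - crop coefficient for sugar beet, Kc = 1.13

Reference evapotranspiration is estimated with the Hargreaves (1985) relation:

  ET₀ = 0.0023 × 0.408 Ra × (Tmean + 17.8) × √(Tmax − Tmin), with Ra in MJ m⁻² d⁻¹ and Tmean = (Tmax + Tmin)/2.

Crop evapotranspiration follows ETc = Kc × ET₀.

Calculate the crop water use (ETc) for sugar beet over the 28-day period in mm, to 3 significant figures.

Tmean = (34.1 + 16.2)/2 = 25.15 °C
0.408 Ra = 0.408 × 30.6 = 12.4848 mm/d equivalent
ET₀ = 0.0023 × 12.4848 × (25.15 + 17.8) × √17.9 = 0.0023 × 12.4848 × 42.95 × 4.2308 = 5.2179 mm/d
ETc = Kc × ET₀ = 1.13 × 5.2179 = 5.8962 mm/d
Over 28 days: 5.8962 × 28 = 165.094 mm

165 mm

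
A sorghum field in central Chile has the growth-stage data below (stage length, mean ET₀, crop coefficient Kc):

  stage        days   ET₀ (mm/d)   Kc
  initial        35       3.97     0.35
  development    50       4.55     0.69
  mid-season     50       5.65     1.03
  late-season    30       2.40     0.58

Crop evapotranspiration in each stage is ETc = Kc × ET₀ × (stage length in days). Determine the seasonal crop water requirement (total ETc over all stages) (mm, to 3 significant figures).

538 mm

initial: 0.35 × 3.97 × 35 = 48.63 mm
development: 0.69 × 4.55 × 50 = 156.98 mm
mid-season: 1.03 × 5.65 × 50 = 290.98 mm
late-season: 0.58 × 2.40 × 30 = 41.76 mm
Seasonal total = 538.35 mm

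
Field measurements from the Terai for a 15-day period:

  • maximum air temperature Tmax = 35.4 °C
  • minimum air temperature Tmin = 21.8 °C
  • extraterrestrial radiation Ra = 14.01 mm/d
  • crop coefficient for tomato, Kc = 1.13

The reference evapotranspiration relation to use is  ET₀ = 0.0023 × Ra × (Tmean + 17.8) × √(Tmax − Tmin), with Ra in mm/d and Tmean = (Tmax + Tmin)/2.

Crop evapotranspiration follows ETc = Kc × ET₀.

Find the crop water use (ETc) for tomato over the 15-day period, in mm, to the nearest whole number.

93 mm

Tmean = (35.4 + 21.8)/2 = 28.60 °C
ET₀ = 0.0023 × 14.01 × (28.60 + 17.8) × √13.6 = 0.0023 × 14.01 × 46.40 × 3.6878 = 5.5138 mm/d
ETc = Kc × ET₀ = 1.13 × 5.5138 = 6.2306 mm/d
Over 15 days: 6.2306 × 15 = 93.459 mm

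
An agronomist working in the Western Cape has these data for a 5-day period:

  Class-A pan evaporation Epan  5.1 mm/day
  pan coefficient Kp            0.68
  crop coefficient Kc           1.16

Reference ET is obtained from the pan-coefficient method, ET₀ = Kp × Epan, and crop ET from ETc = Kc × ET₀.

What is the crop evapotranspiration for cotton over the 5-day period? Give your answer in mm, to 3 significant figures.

20.1 mm

ET₀ = 0.68 × 5.1 = 3.4680 mm/d
ETc = Kc × ET₀ = 1.16 × 3.4680 = 4.0229 mm/d
Over 5 days: 4.0229 × 5 = 20.115 mm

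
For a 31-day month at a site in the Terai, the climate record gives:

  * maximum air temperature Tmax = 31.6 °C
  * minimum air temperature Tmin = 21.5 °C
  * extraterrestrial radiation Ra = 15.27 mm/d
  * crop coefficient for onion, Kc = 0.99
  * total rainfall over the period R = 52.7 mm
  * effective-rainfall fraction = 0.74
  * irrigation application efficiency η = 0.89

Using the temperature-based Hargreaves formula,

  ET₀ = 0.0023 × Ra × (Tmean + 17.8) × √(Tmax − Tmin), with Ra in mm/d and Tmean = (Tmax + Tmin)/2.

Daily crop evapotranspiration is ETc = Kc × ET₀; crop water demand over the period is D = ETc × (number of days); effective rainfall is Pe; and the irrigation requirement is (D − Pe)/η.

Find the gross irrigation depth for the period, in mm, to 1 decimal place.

126.9 mm

Tmean = (31.6 + 21.5)/2 = 26.55 °C
ET₀ = 0.0023 × 15.27 × (26.55 + 17.8) × √10.1 = 0.0023 × 15.27 × 44.35 × 3.1780 = 4.9501 mm/d
ETc = Kc × ET₀ = 0.99 × 4.9501 = 4.9006 mm/d
Crop demand D = ETc × 31 d = 4.9006 × 31 = 151.919 mm
Pe = 0.74 × 52.7 = 38.998 mm
D − Pe = 151.919 − 38.998 = 112.921 mm
Gross irrigation = 112.921 / 0.89 = 126.878 mm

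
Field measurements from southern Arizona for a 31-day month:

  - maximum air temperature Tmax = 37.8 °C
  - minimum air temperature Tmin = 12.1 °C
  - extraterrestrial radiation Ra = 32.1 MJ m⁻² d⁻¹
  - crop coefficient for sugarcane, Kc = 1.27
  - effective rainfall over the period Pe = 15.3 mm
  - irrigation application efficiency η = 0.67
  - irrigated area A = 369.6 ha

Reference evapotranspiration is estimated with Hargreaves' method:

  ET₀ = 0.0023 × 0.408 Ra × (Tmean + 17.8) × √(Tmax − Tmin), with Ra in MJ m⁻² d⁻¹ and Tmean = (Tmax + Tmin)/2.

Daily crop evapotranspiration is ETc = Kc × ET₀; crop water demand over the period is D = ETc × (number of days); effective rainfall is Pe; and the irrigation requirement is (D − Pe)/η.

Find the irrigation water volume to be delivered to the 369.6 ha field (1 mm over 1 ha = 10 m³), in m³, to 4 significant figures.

1333000 m³

Tmean = (37.8 + 12.1)/2 = 24.95 °C
0.408 Ra = 0.408 × 32.1 = 13.0968 mm/d equivalent
ET₀ = 0.0023 × 13.0968 × (24.95 + 17.8) × √25.7 = 0.0023 × 13.0968 × 42.75 × 5.0695 = 6.5282 mm/d
ETc = Kc × ET₀ = 1.27 × 6.5282 = 8.2908 mm/d
Crop demand D = ETc × 31 d = 8.2908 × 31 = 257.015 mm
D − Pe = 257.015 − 15.3 = 241.715 mm
Gross irrigation = 241.715 / 0.67 = 360.769 mm
Volume = 360.769 mm × 369.6 ha × 10 = 1333402.2 m³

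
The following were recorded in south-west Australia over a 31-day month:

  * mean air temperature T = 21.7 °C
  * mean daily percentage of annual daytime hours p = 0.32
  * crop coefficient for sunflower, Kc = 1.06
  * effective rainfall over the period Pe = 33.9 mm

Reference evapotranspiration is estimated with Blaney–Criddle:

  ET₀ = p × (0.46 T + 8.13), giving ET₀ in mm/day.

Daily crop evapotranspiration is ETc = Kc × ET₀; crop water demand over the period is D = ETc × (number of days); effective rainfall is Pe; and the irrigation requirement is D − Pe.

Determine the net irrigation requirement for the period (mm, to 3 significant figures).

ET₀ = 0.32 × (0.46 × 21.7 + 8.13) = 0.32 × 18.112 = 5.7958 mm/d
ETc = Kc × ET₀ = 1.06 × 5.7958 = 6.1435 mm/d
Crop demand D = ETc × 31 d = 6.1435 × 31 = 190.449 mm
D − Pe = 190.449 − 33.9 = 156.549 mm

157 mm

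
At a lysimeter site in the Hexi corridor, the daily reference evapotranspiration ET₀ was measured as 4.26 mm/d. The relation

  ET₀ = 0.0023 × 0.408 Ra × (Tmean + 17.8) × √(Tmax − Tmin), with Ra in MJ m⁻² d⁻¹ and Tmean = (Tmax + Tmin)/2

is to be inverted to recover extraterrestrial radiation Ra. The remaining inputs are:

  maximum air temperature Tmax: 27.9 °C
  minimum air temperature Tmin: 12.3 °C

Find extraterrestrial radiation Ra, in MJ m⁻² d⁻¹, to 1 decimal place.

30.3 MJ m⁻² d⁻¹

Tmean = (27.9+12.3)/2 = 20.10 °C; ΔT = 15.6
Ra = ET₀ / [0.0023 × 0.408 × (Tmean+17.8) × √ΔT]
   = 4.26 / (0.0023 × 0.408 × 37.90 × 3.9497) = 30.326 MJ m⁻² d⁻¹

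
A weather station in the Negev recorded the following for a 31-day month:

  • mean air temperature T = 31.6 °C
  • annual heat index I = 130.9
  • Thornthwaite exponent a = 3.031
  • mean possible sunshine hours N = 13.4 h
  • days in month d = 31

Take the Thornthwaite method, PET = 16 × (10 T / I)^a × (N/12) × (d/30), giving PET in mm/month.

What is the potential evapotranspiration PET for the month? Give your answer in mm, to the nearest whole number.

267 mm

10T/I = 10 × 31.6 / 130.9 = 2.4141
(10T/I)^a = 2.4141^3.031 = 14.4588
Uncorrected PET = 16 × 14.4588 = 231.341 mm
Correction = (N/12)(d/30) = (13.4/12)(31/30) = 1.1539
PET = 231.341 × 1.1539 = 266.944 mm/month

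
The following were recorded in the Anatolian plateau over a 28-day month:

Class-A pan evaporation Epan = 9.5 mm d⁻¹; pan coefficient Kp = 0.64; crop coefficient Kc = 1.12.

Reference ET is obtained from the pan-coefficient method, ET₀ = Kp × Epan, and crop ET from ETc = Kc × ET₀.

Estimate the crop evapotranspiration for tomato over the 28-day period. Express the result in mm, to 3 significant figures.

ET₀ = 0.64 × 9.5 = 6.0800 mm/d
ETc = Kc × ET₀ = 1.12 × 6.0800 = 6.8096 mm/d
Over 28 days: 6.8096 × 28 = 190.669 mm

191 mm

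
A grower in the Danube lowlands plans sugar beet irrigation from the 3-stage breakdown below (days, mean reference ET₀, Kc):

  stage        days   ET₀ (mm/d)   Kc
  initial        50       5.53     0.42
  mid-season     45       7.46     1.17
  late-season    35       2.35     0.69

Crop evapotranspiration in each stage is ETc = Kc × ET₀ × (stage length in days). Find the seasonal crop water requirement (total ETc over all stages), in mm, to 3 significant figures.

566 mm

initial: 0.42 × 5.53 × 50 = 116.13 mm
mid-season: 1.17 × 7.46 × 45 = 392.77 mm
late-season: 0.69 × 2.35 × 35 = 56.75 mm
Seasonal total = 565.65 mm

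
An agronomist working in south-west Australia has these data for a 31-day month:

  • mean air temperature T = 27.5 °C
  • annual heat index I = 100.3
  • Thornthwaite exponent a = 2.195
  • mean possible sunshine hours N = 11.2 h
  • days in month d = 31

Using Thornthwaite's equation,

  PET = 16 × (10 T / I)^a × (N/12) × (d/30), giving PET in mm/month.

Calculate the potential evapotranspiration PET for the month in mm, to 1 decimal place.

141.2 mm

10T/I = 10 × 27.5 / 100.3 = 2.7418
(10T/I)^a = 2.7418^2.195 = 9.1514
Uncorrected PET = 16 × 9.1514 = 146.422 mm
Correction = (N/12)(d/30) = (11.2/12)(31/30) = 0.9644
PET = 146.422 × 0.9644 = 141.209 mm/month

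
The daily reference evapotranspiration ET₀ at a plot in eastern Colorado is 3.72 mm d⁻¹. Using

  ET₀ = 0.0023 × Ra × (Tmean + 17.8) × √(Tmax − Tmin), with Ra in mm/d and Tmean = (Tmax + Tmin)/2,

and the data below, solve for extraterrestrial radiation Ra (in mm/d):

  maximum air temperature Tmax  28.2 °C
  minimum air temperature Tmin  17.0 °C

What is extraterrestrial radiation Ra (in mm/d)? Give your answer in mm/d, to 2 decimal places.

11.96 mm/d

Tmean = 22.60 °C; √ΔT = 3.3466
Ra = ET₀ / [0.0023 × (Tmean+17.8) × √ΔT] = 3.72 / (0.0023 × 40.40 × 3.3466) = 11.963 mm/d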